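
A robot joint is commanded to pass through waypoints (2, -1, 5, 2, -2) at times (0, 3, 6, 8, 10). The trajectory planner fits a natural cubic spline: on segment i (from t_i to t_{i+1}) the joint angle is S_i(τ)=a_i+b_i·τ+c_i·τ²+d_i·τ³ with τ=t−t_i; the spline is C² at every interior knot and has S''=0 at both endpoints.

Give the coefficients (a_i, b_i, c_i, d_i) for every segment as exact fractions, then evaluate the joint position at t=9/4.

Δ: Δ0=-1, Δ1=2, Δ2=-3/2, Δ3=-2
row 1: diag=12, rhs=18; c'=1/4, d'=3/2
row 2: denom=10−3·1/4=37/4; d'=(-21−3·3/2)/(37/4)=-102/37
row 3: denom=8−2·8/37=280/37; d'=(-3−2·-102/37)/(280/37)=93/280
back: M3=93/280
back: M2=-102/37−8/37·93/280=-99/35
back: M1=3/2−1/4·-99/35=309/140
M: M0=0, M1=309/140, M2=-99/35, M3=93/280, M4=0
seg 0: a=2, c=M0/2=0, d=(M1−M0)/(6·3)=103/840, b=Δ0−h0·(2M0+M1)/6=-589/280
seg 1: a=-1, c=M1/2=309/280, d=(M2−M1)/(6·3)=-47/168, b=Δ1−h1·(2M1+M2)/6=169/140
seg 2: a=5, c=M2/2=-99/70, d=(M3−M2)/(6·2)=59/224, b=Δ2−h2·(2M2+M3)/6=11/40
seg 3: a=2, c=M3/2=93/560, d=(M4−M3)/(6·2)=-31/1120, b=Δ3−h3·(2M3+M4)/6=-311/140
t_q=9/4 → seg 0, τ=9/4; S=2+-589/280·τ+0·τ²+103/840·τ³=-3421/2560

  seg 0: a=2 b=-589/280 c=0 d=103/840
  seg 1: a=-1 b=169/140 c=309/280 d=-47/168
  seg 2: a=5 b=11/40 c=-99/70 d=59/224
  seg 3: a=2 b=-311/140 c=93/560 d=-31/1120
S(9/4) = -3421/2560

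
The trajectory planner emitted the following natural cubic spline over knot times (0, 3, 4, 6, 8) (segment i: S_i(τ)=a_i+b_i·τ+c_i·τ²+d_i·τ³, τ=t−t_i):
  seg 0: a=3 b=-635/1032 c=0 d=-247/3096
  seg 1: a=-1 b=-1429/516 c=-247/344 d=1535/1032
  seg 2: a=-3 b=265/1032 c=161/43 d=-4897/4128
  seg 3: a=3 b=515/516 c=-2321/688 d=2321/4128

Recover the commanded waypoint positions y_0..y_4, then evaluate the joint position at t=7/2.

y_0=3 y_1=-1 y_2=-3 y_3=3 y_4=-4
S(7/2) = -6545/2752

y_0 = S_0(0) = a_0 = 3
y_1 = S_1(0) = a_1 = -1
y_2 = S_2(0) = a_2 = -3
y_3 = S_3(0) = a_3 = 3
y_4 = S_3(2) = -4
t_q=7/2 is in segment 1 (τ=1/2); S_1(τ)=-6545/2752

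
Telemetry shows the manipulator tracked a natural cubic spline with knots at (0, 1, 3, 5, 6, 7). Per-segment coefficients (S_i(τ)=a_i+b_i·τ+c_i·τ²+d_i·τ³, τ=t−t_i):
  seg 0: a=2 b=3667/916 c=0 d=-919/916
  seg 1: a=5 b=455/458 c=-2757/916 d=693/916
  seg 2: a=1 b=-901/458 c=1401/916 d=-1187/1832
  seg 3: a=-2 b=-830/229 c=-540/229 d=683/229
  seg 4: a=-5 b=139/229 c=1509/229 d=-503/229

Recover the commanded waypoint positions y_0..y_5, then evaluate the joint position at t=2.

y_0=2 y_1=5 y_2=1 y_3=-2 y_4=-5 y_5=0
S(2) = 1713/458

y_0 = S_0(0) = a_0 = 2
y_1 = S_1(0) = a_1 = 5
y_2 = S_2(0) = a_2 = 1
y_3 = S_3(0) = a_3 = -2
y_4 = S_4(0) = a_4 = -5
y_5 = S_4(1) = 0
t_q=2 is in segment 1 (τ=1); S_1(τ)=1713/458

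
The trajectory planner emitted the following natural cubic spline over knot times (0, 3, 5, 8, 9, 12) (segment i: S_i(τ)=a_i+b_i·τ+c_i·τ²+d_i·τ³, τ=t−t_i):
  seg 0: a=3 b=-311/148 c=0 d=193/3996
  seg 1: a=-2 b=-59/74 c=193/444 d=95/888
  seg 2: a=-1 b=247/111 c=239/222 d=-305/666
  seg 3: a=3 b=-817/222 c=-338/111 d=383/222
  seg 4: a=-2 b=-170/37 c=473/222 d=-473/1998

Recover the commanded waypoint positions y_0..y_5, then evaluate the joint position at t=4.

y_0 = S_0(0) = a_0 = 3
y_1 = S_1(0) = a_1 = -2
y_2 = S_2(0) = a_2 = -1
y_3 = S_3(0) = a_3 = 3
y_4 = S_4(0) = a_4 = -2
y_5 = S_4(3) = -3
t_q=4 is in segment 1 (τ=1); S_1(τ)=-2003/888

y_0=3 y_1=-2 y_2=-1 y_3=3 y_4=-2 y_5=-3
S(4) = -2003/888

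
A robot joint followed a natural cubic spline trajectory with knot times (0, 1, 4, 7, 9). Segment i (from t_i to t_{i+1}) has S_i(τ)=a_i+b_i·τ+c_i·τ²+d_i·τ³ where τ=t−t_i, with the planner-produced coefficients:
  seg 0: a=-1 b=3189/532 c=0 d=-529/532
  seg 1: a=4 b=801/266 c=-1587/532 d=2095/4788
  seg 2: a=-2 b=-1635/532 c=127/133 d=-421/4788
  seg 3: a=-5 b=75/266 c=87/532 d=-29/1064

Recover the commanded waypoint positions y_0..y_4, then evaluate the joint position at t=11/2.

y_0 = S_0(0) = a_0 = -1
y_1 = S_1(0) = a_1 = 4
y_2 = S_2(0) = a_2 = -2
y_3 = S_3(0) = a_3 = -5
y_4 = S_3(2) = -4
t_q=11/2 is in segment 2 (τ=3/2); S_2(τ)=-2893/608

y_0=-1 y_1=4 y_2=-2 y_3=-5 y_4=-4
S(11/2) = -2893/608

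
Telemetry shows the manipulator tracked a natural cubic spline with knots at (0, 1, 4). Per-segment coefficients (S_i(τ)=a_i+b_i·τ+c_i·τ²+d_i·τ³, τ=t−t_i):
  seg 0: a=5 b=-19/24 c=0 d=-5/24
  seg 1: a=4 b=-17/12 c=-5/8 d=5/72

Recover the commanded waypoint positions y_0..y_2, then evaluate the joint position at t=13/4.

y_0 = S_0(0) = a_0 = 5
y_1 = S_1(0) = a_1 = 4
y_2 = S_1(3) = -4
t_q=13/4 is in segment 1 (τ=9/4); S_1(τ)=-799/512

y_0=5 y_1=4 y_2=-4
S(13/4) = -799/512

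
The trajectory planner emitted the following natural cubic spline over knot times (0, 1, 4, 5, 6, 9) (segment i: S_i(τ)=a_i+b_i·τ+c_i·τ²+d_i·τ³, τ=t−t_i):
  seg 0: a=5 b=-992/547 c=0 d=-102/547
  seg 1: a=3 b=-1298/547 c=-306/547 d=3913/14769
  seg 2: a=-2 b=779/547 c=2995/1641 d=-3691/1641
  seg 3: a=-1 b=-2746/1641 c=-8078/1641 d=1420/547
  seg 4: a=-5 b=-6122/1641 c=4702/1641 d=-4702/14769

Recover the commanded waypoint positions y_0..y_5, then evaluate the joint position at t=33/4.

y_0=5 y_1=3 y_2=-2 y_3=-1 y_4=-5 y_5=1
S(33/4) = -44017/17504

y_0 = S_0(0) = a_0 = 5
y_1 = S_1(0) = a_1 = 3
y_2 = S_2(0) = a_2 = -2
y_3 = S_3(0) = a_3 = -1
y_4 = S_4(0) = a_4 = -5
y_5 = S_4(3) = 1
t_q=33/4 is in segment 4 (τ=9/4); S_4(τ)=-44017/17504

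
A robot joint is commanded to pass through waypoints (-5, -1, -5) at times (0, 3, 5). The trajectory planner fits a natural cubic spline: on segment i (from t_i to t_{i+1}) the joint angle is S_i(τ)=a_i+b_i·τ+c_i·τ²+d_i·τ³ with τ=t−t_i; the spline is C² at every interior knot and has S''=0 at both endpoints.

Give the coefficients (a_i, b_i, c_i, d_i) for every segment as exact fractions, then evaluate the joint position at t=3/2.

Δ: Δ0=4/3, Δ1=-2
row 1: diag=10, rhs=-20; c'=1/5, d'=-2
back: M1=-2
M: M0=0, M1=-2, M2=0
seg 0: a=-5, c=M0/2=0, d=(M1−M0)/(6·3)=-1/9, b=Δ0−h0·(2M0+M1)/6=7/3
seg 1: a=-1, c=M1/2=-1, d=(M2−M1)/(6·2)=1/6, b=Δ1−h1·(2M1+M2)/6=-2/3
t_q=3/2 → seg 0, τ=3/2; S=-5+7/3·τ+0·τ²+-1/9·τ³=-15/8

  seg 0: a=-5 b=7/3 c=0 d=-1/9
  seg 1: a=-1 b=-2/3 c=-1 d=1/6
S(3/2) = -15/8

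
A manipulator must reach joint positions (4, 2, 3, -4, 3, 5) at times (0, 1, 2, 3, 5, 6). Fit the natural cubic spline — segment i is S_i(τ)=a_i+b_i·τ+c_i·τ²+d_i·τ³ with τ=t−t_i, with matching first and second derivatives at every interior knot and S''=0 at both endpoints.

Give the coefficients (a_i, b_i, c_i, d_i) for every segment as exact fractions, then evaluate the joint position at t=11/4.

Δ: Δ0=-2, Δ1=1, Δ2=-7, Δ3=7/2, Δ4=2
row 1: diag=4, rhs=18; c'=1/4, d'=9/2
row 2: denom=4−1·1/4=15/4; d'=(-48−1·9/2)/(15/4)=-14
row 3: denom=6−1·4/15=86/15; d'=(63−1·-14)/(86/15)=1155/86
row 4: denom=6−2·15/43=228/43; d'=(-9−2·1155/86)/(228/43)=-257/38
back: M4=-257/38
back: M3=1155/86−15/43·-257/38=300/19
back: M2=-14−4/15·300/19=-346/19
back: M1=9/2−1/4·-346/19=172/19
M: M0=0, M1=172/19, M2=-346/19, M3=300/19, M4=-257/38, M5=0
seg 0: a=4, c=M0/2=0, d=(M1−M0)/(6·1)=86/57, b=Δ0−h0·(2M0+M1)/6=-200/57
seg 1: a=2, c=M1/2=86/19, d=(M2−M1)/(6·1)=-259/57, b=Δ1−h1·(2M1+M2)/6=58/57
seg 2: a=3, c=M2/2=-173/19, d=(M3−M2)/(6·1)=17/3, b=Δ2−h2·(2M2+M3)/6=-203/57
seg 3: a=-4, c=M3/2=150/19, d=(M4−M3)/(6·2)=-857/456, b=Δ3−h3·(2M3+M4)/6=-272/57
seg 4: a=3, c=M4/2=-257/76, d=(M5−M4)/(6·1)=257/228, b=Δ4−h4·(2M4+M5)/6=485/114
t_q=11/4 → seg 2, τ=3/4; S=3+-203/57·τ+-173/19·τ²+17/3·τ³=-2921/1216

  seg 0: a=4 b=-200/57 c=0 d=86/57
  seg 1: a=2 b=58/57 c=86/19 d=-259/57
  seg 2: a=3 b=-203/57 c=-173/19 d=17/3
  seg 3: a=-4 b=-272/57 c=150/19 d=-857/456
  seg 4: a=3 b=485/114 c=-257/76 d=257/228
S(11/4) = -2921/1216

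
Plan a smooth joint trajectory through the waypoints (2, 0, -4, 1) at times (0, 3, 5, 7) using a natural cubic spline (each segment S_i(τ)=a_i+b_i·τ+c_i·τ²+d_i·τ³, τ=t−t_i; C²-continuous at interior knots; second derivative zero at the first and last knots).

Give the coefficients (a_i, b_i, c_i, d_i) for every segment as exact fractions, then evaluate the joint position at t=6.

Δ: Δ0=-2/3, Δ1=-2, Δ2=5/2
row 1: diag=10, rhs=-8; c'=1/5, d'=-4/5
row 2: denom=8−2·1/5=38/5; d'=(27−2·-4/5)/(38/5)=143/38
back: M2=143/38
back: M1=-4/5−1/5·143/38=-59/38
M: M0=0, M1=-59/38, M2=143/38, M3=0
seg 0: a=2, c=M0/2=0, d=(M1−M0)/(6·3)=-59/684, b=Δ0−h0·(2M0+M1)/6=25/228
seg 1: a=0, c=M1/2=-59/76, d=(M2−M1)/(6·2)=101/228, b=Δ1−h1·(2M1+M2)/6=-253/114
seg 2: a=-4, c=M2/2=143/76, d=(M3−M2)/(6·2)=-143/456, b=Δ2−h2·(2M2+M3)/6=-1/114
t_q=6 → seg 2, τ=1; S=-4+-1/114·τ+143/76·τ²+-143/456·τ³=-371/152

  seg 0: a=2 b=25/228 c=0 d=-59/684
  seg 1: a=0 b=-253/114 c=-59/76 d=101/228
  seg 2: a=-4 b=-1/114 c=143/76 d=-143/456
S(6) = -371/152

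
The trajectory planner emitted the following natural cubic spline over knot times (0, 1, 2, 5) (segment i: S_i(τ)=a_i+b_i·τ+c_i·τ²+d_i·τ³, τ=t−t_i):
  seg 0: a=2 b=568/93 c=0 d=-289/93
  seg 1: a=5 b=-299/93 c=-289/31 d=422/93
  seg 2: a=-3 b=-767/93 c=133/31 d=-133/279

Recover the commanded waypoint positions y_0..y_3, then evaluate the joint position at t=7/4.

y_0=2 y_1=5 y_2=-3 y_3=-2
S(7/4) = -735/992

y_0 = S_0(0) = a_0 = 2
y_1 = S_1(0) = a_1 = 5
y_2 = S_2(0) = a_2 = -3
y_3 = S_2(3) = -2
t_q=7/4 is in segment 1 (τ=3/4); S_1(τ)=-735/992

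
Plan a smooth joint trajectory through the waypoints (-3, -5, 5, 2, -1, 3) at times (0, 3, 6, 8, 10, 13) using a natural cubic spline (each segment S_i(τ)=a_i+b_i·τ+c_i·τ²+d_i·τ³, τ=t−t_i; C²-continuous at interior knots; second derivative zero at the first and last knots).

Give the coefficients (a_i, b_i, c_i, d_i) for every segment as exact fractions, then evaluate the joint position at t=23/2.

  seg 0: a=-3 b=-1429/663 c=0 d=329/1989
  seg 1: a=-5 b=1532/663 c=329/221 d=-761/1989
  seg 2: a=5 b=605/663 c=-432/221 d=1985/5304
  seg 3: a=2 b=-3203/1326 c=257/884 d=443/5304
  seg 4: a=-1 b=-166/663 c=175/221 d=-175/1989
S(23/2) = 193/1768

Δ: Δ0=-2/3, Δ1=10/3, Δ2=-3/2, Δ3=-3/2, Δ4=4/3
row 1: diag=12, rhs=24; c'=1/4, d'=2
row 2: denom=10−3·1/4=37/4; d'=(-29−3·2)/(37/4)=-140/37
row 3: denom=8−2·8/37=280/37; d'=(0−2·-140/37)/(280/37)=1
row 4: denom=10−2·37/140=663/70; d'=(17−2·1)/(663/70)=350/221
back: M4=350/221
back: M3=1−37/140·350/221=257/442
back: M2=-140/37−8/37·257/442=-864/221
back: M1=2−1/4·-864/221=658/221
M: M0=0, M1=658/221, M2=-864/221, M3=257/442, M4=350/221, M5=0
seg 0: a=-3, c=M0/2=0, d=(M1−M0)/(6·3)=329/1989, b=Δ0−h0·(2M0+M1)/6=-1429/663
seg 1: a=-5, c=M1/2=329/221, d=(M2−M1)/(6·3)=-761/1989, b=Δ1−h1·(2M1+M2)/6=1532/663
seg 2: a=5, c=M2/2=-432/221, d=(M3−M2)/(6·2)=1985/5304, b=Δ2−h2·(2M2+M3)/6=605/663
seg 3: a=2, c=M3/2=257/884, d=(M4−M3)/(6·2)=443/5304, b=Δ3−h3·(2M3+M4)/6=-3203/1326
seg 4: a=-1, c=M4/2=175/221, d=(M5−M4)/(6·3)=-175/1989, b=Δ4−h4·(2M4+M5)/6=-166/663
t_q=23/2 → seg 4, τ=3/2; S=-1+-166/663·τ+175/221·τ²+-175/1989·τ³=193/1768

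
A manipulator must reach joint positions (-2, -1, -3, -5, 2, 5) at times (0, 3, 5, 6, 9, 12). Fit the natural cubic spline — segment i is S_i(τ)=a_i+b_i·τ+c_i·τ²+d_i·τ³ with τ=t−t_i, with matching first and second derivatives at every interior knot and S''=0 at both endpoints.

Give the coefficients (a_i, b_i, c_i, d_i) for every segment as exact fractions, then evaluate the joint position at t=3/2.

Δ: Δ0=1/3, Δ1=-1, Δ2=-2, Δ3=7/3, Δ4=1
row 1: diag=10, rhs=-8; c'=1/5, d'=-4/5
row 2: denom=6−2·1/5=28/5; d'=(-6−2·-4/5)/(28/5)=-11/14
row 3: denom=8−1·5/28=219/28; d'=(26−1·-11/14)/(219/28)=250/73
row 4: denom=12−3·28/73=792/73; d'=(-8−3·250/73)/(792/73)=-667/396
back: M4=-667/396
back: M3=250/73−28/73·-667/396=403/99
back: M2=-11/14−5/28·403/99=-599/396
back: M1=-4/5−1/5·-599/396=-197/396
M: M0=0, M1=-197/396, M2=-599/396, M3=403/99, M4=-667/396, M5=0
seg 0: a=-2, c=M0/2=0, d=(M1−M0)/(6·3)=-197/7128, b=Δ0−h0·(2M0+M1)/6=461/792
seg 1: a=-1, c=M1/2=-197/792, d=(M2−M1)/(6·2)=-67/792, b=Δ1−h1·(2M1+M2)/6=-65/396
seg 2: a=-3, c=M2/2=-599/792, d=(M3−M2)/(6·1)=67/72, b=Δ2−h2·(2M2+M3)/6=-287/132
seg 3: a=-5, c=M3/2=403/198, d=(M4−M3)/(6·3)=-2279/7128, b=Δ3−h3·(2M3+M4)/6=-709/792
seg 4: a=2, c=M4/2=-667/792, d=(M5−M4)/(6·3)=667/7128, b=Δ4−h4·(2M4+M5)/6=1063/396
t_q=3/2 → seg 0, τ=3/2; S=-2+461/792·τ+0·τ²+-197/7128·τ³=-859/704

  seg 0: a=-2 b=461/792 c=0 d=-197/7128
  seg 1: a=-1 b=-65/396 c=-197/792 d=-67/792
  seg 2: a=-3 b=-287/132 c=-599/792 d=67/72
  seg 3: a=-5 b=-709/792 c=403/198 d=-2279/7128
  seg 4: a=2 b=1063/396 c=-667/792 d=667/7128
S(3/2) = -859/704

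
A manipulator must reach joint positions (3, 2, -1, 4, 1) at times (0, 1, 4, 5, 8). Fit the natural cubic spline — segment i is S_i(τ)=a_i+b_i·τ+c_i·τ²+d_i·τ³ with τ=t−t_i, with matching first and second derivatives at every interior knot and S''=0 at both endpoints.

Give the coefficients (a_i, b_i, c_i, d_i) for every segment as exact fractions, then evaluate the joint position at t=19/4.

Δ: Δ0=-1, Δ1=-1, Δ2=5, Δ3=-1
row 1: diag=8, rhs=0; c'=3/8, d'=0
row 2: denom=8−3·3/8=55/8; d'=(36−3·0)/(55/8)=288/55
row 3: denom=8−1·8/55=432/55; d'=(-36−1·288/55)/(432/55)=-21/4
back: M3=-21/4
back: M2=288/55−8/55·-21/4=6
back: M1=0−3/8·6=-9/4
M: M0=0, M1=-9/4, M2=6, M3=-21/4, M4=0
seg 0: a=3, c=M0/2=0, d=(M1−M0)/(6·1)=-3/8, b=Δ0−h0·(2M0+M1)/6=-5/8
seg 1: a=2, c=M1/2=-9/8, d=(M2−M1)/(6·3)=11/24, b=Δ1−h1·(2M1+M2)/6=-7/4
seg 2: a=-1, c=M2/2=3, d=(M3−M2)/(6·1)=-15/8, b=Δ2−h2·(2M2+M3)/6=31/8
seg 3: a=4, c=M3/2=-21/8, d=(M4−M3)/(6·3)=7/24, b=Δ3−h3·(2M3+M4)/6=17/4
t_q=19/4 → seg 2, τ=3/4; S=-1+31/8·τ+3·τ²+-15/8·τ³=1435/512

  seg 0: a=3 b=-5/8 c=0 d=-3/8
  seg 1: a=2 b=-7/4 c=-9/8 d=11/24
  seg 2: a=-1 b=31/8 c=3 d=-15/8
  seg 3: a=4 b=17/4 c=-21/8 d=7/24
S(19/4) = 1435/512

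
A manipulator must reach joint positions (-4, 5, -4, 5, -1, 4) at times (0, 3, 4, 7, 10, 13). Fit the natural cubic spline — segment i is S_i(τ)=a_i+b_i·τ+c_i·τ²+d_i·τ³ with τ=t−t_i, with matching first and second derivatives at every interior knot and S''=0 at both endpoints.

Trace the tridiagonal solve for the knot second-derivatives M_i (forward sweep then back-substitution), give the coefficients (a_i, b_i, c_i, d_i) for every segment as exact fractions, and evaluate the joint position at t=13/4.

  seg 0: a=-4 b=7046/849 c=0 d=-4499/7641
  seg 1: a=5 b=-6451/849 c=-4499/849 d=1103/283
  seg 2: a=-4 b=-5522/849 c=5428/849 d=-8215/7641
  seg 3: a=5 b=2401/849 c=-929/283 d=4262/7641
  seg 4: a=-1 b=-1535/849 c=1475/849 d=-1475/7641
S(13/4) = 51259/18112

Δ: Δ0=3, Δ1=-9, Δ2=3, Δ3=-2, Δ4=5/3
row 1: diag=8, rhs=-72; c'=1/8, d'=-9
row 2: denom=8−1·1/8=63/8; d'=(72−1·-9)/(63/8)=72/7
row 3: denom=12−3·8/21=76/7; d'=(-30−3·72/7)/(76/7)=-213/38
row 4: denom=12−3·21/76=849/76; d'=(22−3·-213/38)/(849/76)=2950/849
back: M4=2950/849
back: M3=-213/38−21/76·2950/849=-1858/283
back: M2=72/7−8/21·-1858/283=10856/849
back: M1=-9−1/8·10856/849=-8998/849
M: M0=0, M1=-8998/849, M2=10856/849, M3=-1858/283, M4=2950/849, M5=0
seg 0: a=-4, c=M0/2=0, d=(M1−M0)/(6·3)=-4499/7641, b=Δ0−h0·(2M0+M1)/6=7046/849
seg 1: a=5, c=M1/2=-4499/849, d=(M2−M1)/(6·1)=1103/283, b=Δ1−h1·(2M1+M2)/6=-6451/849
seg 2: a=-4, c=M2/2=5428/849, d=(M3−M2)/(6·3)=-8215/7641, b=Δ2−h2·(2M2+M3)/6=-5522/849
seg 3: a=5, c=M3/2=-929/283, d=(M4−M3)/(6·3)=4262/7641, b=Δ3−h3·(2M3+M4)/6=2401/849
seg 4: a=-1, c=M4/2=1475/849, d=(M5−M4)/(6·3)=-1475/7641, b=Δ4−h4·(2M4+M5)/6=-1535/849
t_q=13/4 → seg 1, τ=1/4; S=5+-6451/849·τ+-4499/849·τ²+1103/283·τ³=51259/18112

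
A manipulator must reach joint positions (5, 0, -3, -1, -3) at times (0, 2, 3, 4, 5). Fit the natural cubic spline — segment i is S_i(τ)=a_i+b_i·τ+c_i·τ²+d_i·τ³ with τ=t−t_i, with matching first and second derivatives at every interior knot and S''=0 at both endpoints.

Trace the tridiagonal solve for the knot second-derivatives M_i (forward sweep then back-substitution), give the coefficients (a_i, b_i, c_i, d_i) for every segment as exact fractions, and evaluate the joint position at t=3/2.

Δ: Δ0=-5/2, Δ1=-3, Δ2=2, Δ3=-2
row 1: diag=6, rhs=-3; c'=1/6, d'=-1/2
row 2: denom=4−1·1/6=23/6; d'=(30−1·-1/2)/(23/6)=183/23
row 3: denom=4−1·6/23=86/23; d'=(-24−1·183/23)/(86/23)=-735/86
back: M3=-735/86
back: M2=183/23−6/23·-735/86=438/43
back: M1=-1/2−1/6·438/43=-189/86
M: M0=0, M1=-189/86, M2=438/43, M3=-735/86, M4=0
seg 0: a=5, c=M0/2=0, d=(M1−M0)/(6·2)=-63/344, b=Δ0−h0·(2M0+M1)/6=-76/43
seg 1: a=0, c=M1/2=-189/172, d=(M2−M1)/(6·1)=355/172, b=Δ1−h1·(2M1+M2)/6=-341/86
seg 2: a=-3, c=M2/2=219/43, d=(M3−M2)/(6·1)=-537/172, b=Δ2−h2·(2M2+M3)/6=5/172
seg 3: a=-1, c=M3/2=-735/172, d=(M4−M3)/(6·1)=245/172, b=Δ3−h3·(2M3+M4)/6=73/86
t_q=3/2 → seg 0, τ=3/2; S=5+-76/43·τ+0·τ²+-63/344·τ³=4763/2752

  seg 0: a=5 b=-76/43 c=0 d=-63/344
  seg 1: a=0 b=-341/86 c=-189/172 d=355/172
  seg 2: a=-3 b=5/172 c=219/43 d=-537/172
  seg 3: a=-1 b=73/86 c=-735/172 d=245/172
S(3/2) = 4763/2752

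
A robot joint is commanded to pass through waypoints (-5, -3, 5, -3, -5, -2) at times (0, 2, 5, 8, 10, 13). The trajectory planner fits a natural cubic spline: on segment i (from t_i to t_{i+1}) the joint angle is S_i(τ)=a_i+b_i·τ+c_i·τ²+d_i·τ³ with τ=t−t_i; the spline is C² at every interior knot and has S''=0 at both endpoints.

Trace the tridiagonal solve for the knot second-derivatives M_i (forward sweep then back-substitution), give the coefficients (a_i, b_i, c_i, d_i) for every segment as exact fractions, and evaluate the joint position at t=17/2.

Δ: Δ0=1, Δ1=8/3, Δ2=-8/3, Δ3=-1, Δ4=1
row 1: diag=10, rhs=10; c'=3/10, d'=1
row 2: denom=12−3·3/10=111/10; d'=(-32−3·1)/(111/10)=-350/111
row 3: denom=10−3·10/37=340/37; d'=(10−3·-350/111)/(340/37)=36/17
row 4: denom=10−2·37/170=813/85; d'=(12−2·36/17)/(813/85)=220/271
back: M4=220/271
back: M3=36/17−37/170·220/271=526/271
back: M2=-350/111−10/37·526/271=-2990/813
back: M1=1−3/10·-2990/813=570/271
M: M0=0, M1=570/271, M2=-2990/813, M3=526/271, M4=220/271, M5=0
seg 0: a=-5, c=M0/2=0, d=(M1−M0)/(6·2)=95/542, b=Δ0−h0·(2M0+M1)/6=81/271
seg 1: a=-3, c=M1/2=285/271, d=(M2−M1)/(6·3)=-2350/7317, b=Δ1−h1·(2M1+M2)/6=651/271
seg 2: a=5, c=M2/2=-1495/813, d=(M3−M2)/(6·3)=2284/7317, b=Δ2−h2·(2M2+M3)/6=11/271
seg 3: a=-3, c=M3/2=263/271, d=(M4−M3)/(6·2)=-51/542, b=Δ3−h3·(2M3+M4)/6=-695/271
seg 4: a=-5, c=M4/2=110/271, d=(M5−M4)/(6·3)=-110/2439, b=Δ4−h4·(2M4+M5)/6=51/271
t_q=17/2 → seg 3, τ=1/2; S=-3+-695/271·τ+263/271·τ²+-51/542·τ³=-17567/4336

  seg 0: a=-5 b=81/271 c=0 d=95/542
  seg 1: a=-3 b=651/271 c=285/271 d=-2350/7317
  seg 2: a=5 b=11/271 c=-1495/813 d=2284/7317
  seg 3: a=-3 b=-695/271 c=263/271 d=-51/542
  seg 4: a=-5 b=51/271 c=110/271 d=-110/2439
S(17/2) = -17567/4336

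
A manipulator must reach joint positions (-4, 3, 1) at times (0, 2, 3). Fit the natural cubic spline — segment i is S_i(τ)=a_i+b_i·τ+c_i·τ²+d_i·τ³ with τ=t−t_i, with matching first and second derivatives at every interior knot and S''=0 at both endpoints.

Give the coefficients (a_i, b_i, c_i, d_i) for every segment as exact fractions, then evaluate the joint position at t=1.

Δ: Δ0=7/2, Δ1=-2
row 1: diag=6, rhs=-33; c'=1/6, d'=-11/2
back: M1=-11/2
M: M0=0, M1=-11/2, M2=0
seg 0: a=-4, c=M0/2=0, d=(M1−M0)/(6·2)=-11/24, b=Δ0−h0·(2M0+M1)/6=16/3
seg 1: a=3, c=M1/2=-11/4, d=(M2−M1)/(6·1)=11/12, b=Δ1−h1·(2M1+M2)/6=-1/6
t_q=1 → seg 0, τ=1; S=-4+16/3·τ+0·τ²+-11/24·τ³=7/8

  seg 0: a=-4 b=16/3 c=0 d=-11/24
  seg 1: a=3 b=-1/6 c=-11/4 d=11/12
S(1) = 7/8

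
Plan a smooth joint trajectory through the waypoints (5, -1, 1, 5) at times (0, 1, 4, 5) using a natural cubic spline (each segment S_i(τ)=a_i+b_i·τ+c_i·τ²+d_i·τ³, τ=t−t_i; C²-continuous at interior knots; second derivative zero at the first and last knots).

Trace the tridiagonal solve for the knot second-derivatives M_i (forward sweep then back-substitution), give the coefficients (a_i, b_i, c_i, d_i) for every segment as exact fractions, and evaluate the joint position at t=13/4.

  seg 0: a=5 b=-224/33 c=0 d=26/33
  seg 1: a=-1 b=-146/33 c=26/11 d=-2/9
  seg 2: a=1 b=124/33 c=4/11 d=-4/33
S(13/4) = -535/352

Δ: Δ0=-6, Δ1=2/3, Δ2=4
row 1: diag=8, rhs=40; c'=3/8, d'=5
row 2: denom=8−3·3/8=55/8; d'=(20−3·5)/(55/8)=8/11
back: M2=8/11
back: M1=5−3/8·8/11=52/11
M: M0=0, M1=52/11, M2=8/11, M3=0
seg 0: a=5, c=M0/2=0, d=(M1−M0)/(6·1)=26/33, b=Δ0−h0·(2M0+M1)/6=-224/33
seg 1: a=-1, c=M1/2=26/11, d=(M2−M1)/(6·3)=-2/9, b=Δ1−h1·(2M1+M2)/6=-146/33
seg 2: a=1, c=M2/2=4/11, d=(M3−M2)/(6·1)=-4/33, b=Δ2−h2·(2M2+M3)/6=124/33
t_q=13/4 → seg 1, τ=9/4; S=-1+-146/33·τ+26/11·τ²+-2/9·τ³=-535/352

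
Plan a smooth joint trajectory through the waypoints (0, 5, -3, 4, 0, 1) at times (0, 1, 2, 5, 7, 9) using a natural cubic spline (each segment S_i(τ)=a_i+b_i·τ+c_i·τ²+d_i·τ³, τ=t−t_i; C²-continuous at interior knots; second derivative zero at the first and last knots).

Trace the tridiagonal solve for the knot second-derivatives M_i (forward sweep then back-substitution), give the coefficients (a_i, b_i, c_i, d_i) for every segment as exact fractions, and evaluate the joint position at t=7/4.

Δ: Δ0=5, Δ1=-8, Δ2=7/3, Δ3=-2, Δ4=1/2
row 1: diag=4, rhs=-78; c'=1/4, d'=-39/2
row 2: denom=8−1·1/4=31/4; d'=(62−1·-39/2)/(31/4)=326/31
row 3: denom=10−3·12/31=274/31; d'=(-26−3·326/31)/(274/31)=-892/137
row 4: denom=8−2·31/137=1034/137; d'=(15−2·-892/137)/(1034/137)=349/94
back: M4=349/94
back: M3=-892/137−31/137·349/94=-691/94
back: M2=326/31−12/31·-691/94=628/47
back: M1=-39/2−1/4·628/47=-2147/94
M: M0=0, M1=-2147/94, M2=628/47, M3=-691/94, M4=349/94, M5=0
seg 0: a=0, c=M0/2=0, d=(M1−M0)/(6·1)=-2147/564, b=Δ0−h0·(2M0+M1)/6=4967/564
seg 1: a=5, c=M1/2=-2147/188, d=(M2−M1)/(6·1)=3403/564, b=Δ1−h1·(2M1+M2)/6=-737/282
seg 2: a=-3, c=M2/2=314/47, d=(M3−M2)/(6·3)=-649/564, b=Δ2−h2·(2M2+M3)/6=-4147/564
seg 3: a=4, c=M3/2=-691/188, d=(M4−M3)/(6·2)=130/141, b=Δ3−h3·(2M3+M4)/6=469/282
seg 4: a=0, c=M4/2=349/188, d=(M5−M4)/(6·2)=-349/1128, b=Δ4−h4·(2M4+M5)/6=-557/282
t_q=7/4 → seg 1, τ=3/4; S=5+-737/282·τ+-2147/188·τ²+3403/564·τ³=-10089/12032

  seg 0: a=0 b=4967/564 c=0 d=-2147/564
  seg 1: a=5 b=-737/282 c=-2147/188 d=3403/564
  seg 2: a=-3 b=-4147/564 c=314/47 d=-649/564
  seg 3: a=4 b=469/282 c=-691/188 d=130/141
  seg 4: a=0 b=-557/282 c=349/188 d=-349/1128
S(7/4) = -10089/12032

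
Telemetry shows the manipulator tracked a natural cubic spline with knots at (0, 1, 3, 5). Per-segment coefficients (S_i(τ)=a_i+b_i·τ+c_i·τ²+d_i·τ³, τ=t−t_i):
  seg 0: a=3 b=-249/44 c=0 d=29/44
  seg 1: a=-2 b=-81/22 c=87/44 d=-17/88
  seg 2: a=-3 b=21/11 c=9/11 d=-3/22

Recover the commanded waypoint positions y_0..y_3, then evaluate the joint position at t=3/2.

y_0=3 y_1=-2 y_2=-3 y_3=3
S(3/2) = -2373/704

y_0 = S_0(0) = a_0 = 3
y_1 = S_1(0) = a_1 = -2
y_2 = S_2(0) = a_2 = -3
y_3 = S_2(2) = 3
t_q=3/2 is in segment 1 (τ=1/2); S_1(τ)=-2373/704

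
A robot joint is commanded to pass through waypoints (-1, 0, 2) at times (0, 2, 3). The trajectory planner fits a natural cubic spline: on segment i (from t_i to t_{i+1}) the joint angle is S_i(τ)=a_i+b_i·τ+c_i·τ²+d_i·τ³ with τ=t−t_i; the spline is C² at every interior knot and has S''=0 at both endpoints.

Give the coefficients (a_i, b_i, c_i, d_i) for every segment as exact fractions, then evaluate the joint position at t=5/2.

Δ: Δ0=1/2, Δ1=2
row 1: diag=6, rhs=9; c'=1/6, d'=3/2
back: M1=3/2
M: M0=0, M1=3/2, M2=0
seg 0: a=-1, c=M0/2=0, d=(M1−M0)/(6·2)=1/8, b=Δ0−h0·(2M0+M1)/6=0
seg 1: a=0, c=M1/2=3/4, d=(M2−M1)/(6·1)=-1/4, b=Δ1−h1·(2M1+M2)/6=3/2
t_q=5/2 → seg 1, τ=1/2; S=0+3/2·τ+3/4·τ²+-1/4·τ³=29/32

  seg 0: a=-1 b=0 c=0 d=1/8
  seg 1: a=0 b=3/2 c=3/4 d=-1/4
S(5/2) = 29/32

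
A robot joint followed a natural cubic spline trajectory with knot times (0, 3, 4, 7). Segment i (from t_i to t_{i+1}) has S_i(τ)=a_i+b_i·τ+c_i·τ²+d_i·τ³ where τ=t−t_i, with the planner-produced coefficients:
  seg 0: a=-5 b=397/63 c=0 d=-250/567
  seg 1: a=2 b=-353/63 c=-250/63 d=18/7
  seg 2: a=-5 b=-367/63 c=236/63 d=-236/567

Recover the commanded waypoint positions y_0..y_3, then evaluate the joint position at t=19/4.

y_0=-5 y_1=2 y_2=-5 y_3=0
S(19/4) = -119/16

y_0 = S_0(0) = a_0 = -5
y_1 = S_1(0) = a_1 = 2
y_2 = S_2(0) = a_2 = -5
y_3 = S_2(3) = 0
t_q=19/4 is in segment 2 (τ=3/4); S_2(τ)=-119/16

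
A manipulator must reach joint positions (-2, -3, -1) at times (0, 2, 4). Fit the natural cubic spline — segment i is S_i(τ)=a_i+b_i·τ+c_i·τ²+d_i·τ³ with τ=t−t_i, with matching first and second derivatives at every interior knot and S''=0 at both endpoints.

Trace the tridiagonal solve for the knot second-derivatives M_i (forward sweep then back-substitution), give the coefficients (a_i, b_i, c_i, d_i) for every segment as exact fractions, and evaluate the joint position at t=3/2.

  seg 0: a=-2 b=-7/8 c=0 d=3/32
  seg 1: a=-3 b=1/4 c=9/16 d=-3/32
S(3/2) = -767/256

Δ: Δ0=-1/2, Δ1=1
row 1: diag=8, rhs=9; c'=1/4, d'=9/8
back: M1=9/8
M: M0=0, M1=9/8, M2=0
seg 0: a=-2, c=M0/2=0, d=(M1−M0)/(6·2)=3/32, b=Δ0−h0·(2M0+M1)/6=-7/8
seg 1: a=-3, c=M1/2=9/16, d=(M2−M1)/(6·2)=-3/32, b=Δ1−h1·(2M1+M2)/6=1/4
t_q=3/2 → seg 0, τ=3/2; S=-2+-7/8·τ+0·τ²+3/32·τ³=-767/256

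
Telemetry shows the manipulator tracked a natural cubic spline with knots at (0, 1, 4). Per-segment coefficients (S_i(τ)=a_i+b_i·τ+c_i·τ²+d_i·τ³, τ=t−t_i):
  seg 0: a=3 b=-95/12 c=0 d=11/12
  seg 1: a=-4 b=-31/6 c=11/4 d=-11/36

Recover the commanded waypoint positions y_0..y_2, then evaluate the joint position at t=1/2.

y_0 = S_0(0) = a_0 = 3
y_1 = S_1(0) = a_1 = -4
y_2 = S_1(3) = -3
t_q=1/2 is in segment 0 (τ=1/2); S_0(τ)=-27/32

y_0=3 y_1=-4 y_2=-3
S(1/2) = -27/32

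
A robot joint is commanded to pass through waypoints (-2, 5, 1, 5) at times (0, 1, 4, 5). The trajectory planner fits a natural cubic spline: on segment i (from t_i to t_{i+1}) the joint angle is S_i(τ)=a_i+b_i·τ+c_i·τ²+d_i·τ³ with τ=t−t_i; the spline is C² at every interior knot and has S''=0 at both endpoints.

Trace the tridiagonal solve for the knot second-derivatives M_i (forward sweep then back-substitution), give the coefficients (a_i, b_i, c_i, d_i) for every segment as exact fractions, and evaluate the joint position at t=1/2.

  seg 0: a=-2 b=1403/165 c=0 d=-248/165
  seg 1: a=5 b=659/165 c=-248/55 d=41/45
  seg 2: a=1 b=254/165 c=203/55 d=-203/165
S(1/2) = 227/110

Δ: Δ0=7, Δ1=-4/3, Δ2=4
row 1: diag=8, rhs=-50; c'=3/8, d'=-25/4
row 2: denom=8−3·3/8=55/8; d'=(32−3·-25/4)/(55/8)=406/55
back: M2=406/55
back: M1=-25/4−3/8·406/55=-496/55
M: M0=0, M1=-496/55, M2=406/55, M3=0
seg 0: a=-2, c=M0/2=0, d=(M1−M0)/(6·1)=-248/165, b=Δ0−h0·(2M0+M1)/6=1403/165
seg 1: a=5, c=M1/2=-248/55, d=(M2−M1)/(6·3)=41/45, b=Δ1−h1·(2M1+M2)/6=659/165
seg 2: a=1, c=M2/2=203/55, d=(M3−M2)/(6·1)=-203/165, b=Δ2−h2·(2M2+M3)/6=254/165
t_q=1/2 → seg 0, τ=1/2; S=-2+1403/165·τ+0·τ²+-248/165·τ³=227/110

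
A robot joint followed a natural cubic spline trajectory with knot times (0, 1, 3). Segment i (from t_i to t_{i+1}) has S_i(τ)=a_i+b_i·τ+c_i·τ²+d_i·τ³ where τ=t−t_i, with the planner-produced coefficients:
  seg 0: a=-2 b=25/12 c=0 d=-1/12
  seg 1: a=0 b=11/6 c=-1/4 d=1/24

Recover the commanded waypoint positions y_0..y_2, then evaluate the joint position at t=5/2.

y_0=-2 y_1=0 y_2=3
S(5/2) = 149/64

y_0 = S_0(0) = a_0 = -2
y_1 = S_1(0) = a_1 = 0
y_2 = S_1(2) = 3
t_q=5/2 is in segment 1 (τ=3/2); S_1(τ)=149/64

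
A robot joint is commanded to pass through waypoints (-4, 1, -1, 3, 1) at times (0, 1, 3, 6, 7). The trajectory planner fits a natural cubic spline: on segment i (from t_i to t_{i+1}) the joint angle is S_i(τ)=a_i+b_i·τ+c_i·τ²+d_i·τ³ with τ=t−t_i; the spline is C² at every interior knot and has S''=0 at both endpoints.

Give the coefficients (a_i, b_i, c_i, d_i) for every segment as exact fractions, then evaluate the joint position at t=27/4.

Δ: Δ0=5, Δ1=-1, Δ2=4/3, Δ3=-2
row 1: diag=6, rhs=-36; c'=1/3, d'=-6
row 2: denom=10−2·1/3=28/3; d'=(14−2·-6)/(28/3)=39/14
row 3: denom=8−3·9/28=197/28; d'=(-20−3·39/14)/(197/28)=-794/197
back: M3=-794/197
back: M2=39/14−9/28·-794/197=804/197
back: M1=-6−1/3·804/197=-1450/197
M: M0=0, M1=-1450/197, M2=804/197, M3=-794/197, M4=0
seg 0: a=-4, c=M0/2=0, d=(M1−M0)/(6·1)=-725/591, b=Δ0−h0·(2M0+M1)/6=3680/591
seg 1: a=1, c=M1/2=-725/197, d=(M2−M1)/(6·2)=1127/1182, b=Δ1−h1·(2M1+M2)/6=1505/591
seg 2: a=-1, c=M2/2=402/197, d=(M3−M2)/(6·3)=-799/1773, b=Δ2−h2·(2M2+M3)/6=-433/591
seg 3: a=3, c=M3/2=-397/197, d=(M4−M3)/(6·1)=397/591, b=Δ3−h3·(2M3+M4)/6=-388/591
t_q=27/4 → seg 3, τ=3/4; S=3+-388/591·τ+-397/197·τ²+397/591·τ³=20897/12608

  seg 0: a=-4 b=3680/591 c=0 d=-725/591
  seg 1: a=1 b=1505/591 c=-725/197 d=1127/1182
  seg 2: a=-1 b=-433/591 c=402/197 d=-799/1773
  seg 3: a=3 b=-388/591 c=-397/197 d=397/591
S(27/4) = 20897/12608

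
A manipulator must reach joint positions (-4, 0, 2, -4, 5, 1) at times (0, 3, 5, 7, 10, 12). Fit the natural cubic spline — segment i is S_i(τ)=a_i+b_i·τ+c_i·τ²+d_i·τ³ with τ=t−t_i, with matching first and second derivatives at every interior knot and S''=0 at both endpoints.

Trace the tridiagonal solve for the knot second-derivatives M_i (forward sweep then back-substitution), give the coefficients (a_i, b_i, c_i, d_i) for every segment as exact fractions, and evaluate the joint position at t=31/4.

Δ: Δ0=4/3, Δ1=1, Δ2=-3, Δ3=3, Δ4=-2
row 1: diag=10, rhs=-2; c'=1/5, d'=-1/5
row 2: denom=8−2·1/5=38/5; d'=(-24−2·-1/5)/(38/5)=-59/19
row 3: denom=10−2·5/19=180/19; d'=(36−2·-59/19)/(180/19)=401/90
row 4: denom=10−3·19/60=181/20; d'=(-30−3·401/90)/(181/20)=-2602/543
back: M4=-2602/543
back: M3=401/90−19/60·-2602/543=9730/1629
back: M2=-59/19−5/19·9730/1629=-7619/1629
back: M1=-1/5−1/5·-7619/1629=1198/1629
M: M0=0, M1=1198/1629, M2=-7619/1629, M3=9730/1629, M4=-2602/543, M5=0
seg 0: a=-4, c=M0/2=0, d=(M1−M0)/(6·3)=599/14661, b=Δ0−h0·(2M0+M1)/6=1573/1629
seg 1: a=0, c=M1/2=599/1629, d=(M2−M1)/(6·2)=-2939/6516, b=Δ1−h1·(2M1+M2)/6=3370/1629
seg 2: a=2, c=M2/2=-7619/3258, d=(M3−M2)/(6·2)=5783/6516, b=Δ2−h2·(2M2+M3)/6=-339/181
seg 3: a=-4, c=M3/2=4865/1629, d=(M4−M3)/(6·3)=-8768/14661, b=Δ3−h3·(2M3+M4)/6=-940/1629
seg 4: a=5, c=M4/2=-1301/543, d=(M5−M4)/(6·2)=1301/3258, b=Δ4−h4·(2M4+M5)/6=1946/1629
t_q=31/4 → seg 3, τ=3/4; S=-4+-940/1629·τ+4865/1629·τ²+-8768/14661·τ³=-8703/2896

  seg 0: a=-4 b=1573/1629 c=0 d=599/14661
  seg 1: a=0 b=3370/1629 c=599/1629 d=-2939/6516
  seg 2: a=2 b=-339/181 c=-7619/3258 d=5783/6516
  seg 3: a=-4 b=-940/1629 c=4865/1629 d=-8768/14661
  seg 4: a=5 b=1946/1629 c=-1301/543 d=1301/3258
S(31/4) = -8703/2896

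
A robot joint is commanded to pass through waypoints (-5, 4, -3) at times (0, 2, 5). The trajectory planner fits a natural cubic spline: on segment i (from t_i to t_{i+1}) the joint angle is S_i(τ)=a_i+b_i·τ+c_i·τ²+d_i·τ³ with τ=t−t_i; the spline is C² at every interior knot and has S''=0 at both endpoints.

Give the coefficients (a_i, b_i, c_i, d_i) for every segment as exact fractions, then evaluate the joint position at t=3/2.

Δ: Δ0=9/2, Δ1=-7/3
row 1: diag=10, rhs=-41; c'=3/10, d'=-41/10
back: M1=-41/10
M: M0=0, M1=-41/10, M2=0
seg 0: a=-5, c=M0/2=0, d=(M1−M0)/(6·2)=-41/120, b=Δ0−h0·(2M0+M1)/6=88/15
seg 1: a=4, c=M1/2=-41/20, d=(M2−M1)/(6·3)=41/180, b=Δ1−h1·(2M1+M2)/6=53/30
t_q=3/2 → seg 0, τ=3/2; S=-5+88/15·τ+0·τ²+-41/120·τ³=847/320

  seg 0: a=-5 b=88/15 c=0 d=-41/120
  seg 1: a=4 b=53/30 c=-41/20 d=41/180
S(3/2) = 847/320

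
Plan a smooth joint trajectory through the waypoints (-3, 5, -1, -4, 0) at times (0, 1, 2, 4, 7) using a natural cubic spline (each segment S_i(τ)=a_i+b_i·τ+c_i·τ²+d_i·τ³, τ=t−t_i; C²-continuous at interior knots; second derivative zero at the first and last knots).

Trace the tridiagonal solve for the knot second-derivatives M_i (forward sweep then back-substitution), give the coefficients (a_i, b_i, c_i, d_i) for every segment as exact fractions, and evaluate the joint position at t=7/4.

Δ: Δ0=8, Δ1=-6, Δ2=-3/2, Δ3=4/3
row 1: diag=4, rhs=-84; c'=1/4, d'=-21
row 2: denom=6−1·1/4=23/4; d'=(27−1·-21)/(23/4)=192/23
row 3: denom=10−2·8/23=214/23; d'=(17−2·192/23)/(214/23)=7/214
back: M3=7/214
back: M2=192/23−8/23·7/214=892/107
back: M1=-21−1/4·892/107=-2470/107
M: M0=0, M1=-2470/107, M2=892/107, M3=7/214, M4=0
seg 0: a=-3, c=M0/2=0, d=(M1−M0)/(6·1)=-1235/321, b=Δ0−h0·(2M0+M1)/6=3803/321
seg 1: a=5, c=M1/2=-1235/107, d=(M2−M1)/(6·1)=1681/321, b=Δ1−h1·(2M1+M2)/6=98/321
seg 2: a=-1, c=M2/2=446/107, d=(M3−M2)/(6·2)=-1777/2568, b=Δ2−h2·(2M2+M3)/6=-2269/321
seg 3: a=-4, c=M3/2=7/428, d=(M4−M3)/(6·3)=-7/3852, b=Δ3−h3·(2M3+M4)/6=835/642
t_q=7/4 → seg 1, τ=3/4; S=5+98/321·τ+-1235/107·τ²+1681/321·τ³=6477/6848

  seg 0: a=-3 b=3803/321 c=0 d=-1235/321
  seg 1: a=5 b=98/321 c=-1235/107 d=1681/321
  seg 2: a=-1 b=-2269/321 c=446/107 d=-1777/2568
  seg 3: a=-4 b=835/642 c=7/428 d=-7/3852
S(7/4) = 6477/6848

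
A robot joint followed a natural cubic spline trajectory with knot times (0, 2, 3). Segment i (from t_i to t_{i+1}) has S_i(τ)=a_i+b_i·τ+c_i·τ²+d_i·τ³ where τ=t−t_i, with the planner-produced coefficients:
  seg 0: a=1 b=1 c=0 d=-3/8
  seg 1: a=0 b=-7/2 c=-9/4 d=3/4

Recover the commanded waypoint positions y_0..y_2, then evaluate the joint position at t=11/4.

y_0 = S_0(0) = a_0 = 1
y_1 = S_1(0) = a_1 = 0
y_2 = S_1(1) = -5
t_q=11/4 is in segment 1 (τ=3/4); S_1(τ)=-915/256

y_0=1 y_1=0 y_2=-5
S(11/4) = -915/256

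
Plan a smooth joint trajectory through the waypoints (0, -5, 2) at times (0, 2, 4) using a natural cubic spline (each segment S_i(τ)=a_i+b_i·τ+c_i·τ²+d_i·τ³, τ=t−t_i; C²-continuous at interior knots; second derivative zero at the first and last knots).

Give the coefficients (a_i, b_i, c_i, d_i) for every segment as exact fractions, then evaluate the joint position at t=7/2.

Δ: Δ0=-5/2, Δ1=7/2
row 1: diag=8, rhs=36; c'=1/4, d'=9/2
back: M1=9/2
M: M0=0, M1=9/2, M2=0
seg 0: a=0, c=M0/2=0, d=(M1−M0)/(6·2)=3/8, b=Δ0−h0·(2M0+M1)/6=-4
seg 1: a=-5, c=M1/2=9/4, d=(M2−M1)/(6·2)=-3/8, b=Δ1−h1·(2M1+M2)/6=1/2
t_q=7/2 → seg 1, τ=3/2; S=-5+1/2·τ+9/4·τ²+-3/8·τ³=-29/64

  seg 0: a=0 b=-4 c=0 d=3/8
  seg 1: a=-5 b=1/2 c=9/4 d=-3/8
S(7/2) = -29/64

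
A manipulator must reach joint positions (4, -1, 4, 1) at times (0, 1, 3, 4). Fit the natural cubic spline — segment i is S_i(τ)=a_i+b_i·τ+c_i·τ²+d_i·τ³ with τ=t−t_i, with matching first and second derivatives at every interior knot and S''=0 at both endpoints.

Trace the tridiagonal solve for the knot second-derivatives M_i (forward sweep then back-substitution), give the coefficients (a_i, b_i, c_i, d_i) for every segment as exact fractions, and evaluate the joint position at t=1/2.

  seg 0: a=4 b=-27/4 c=0 d=7/4
  seg 1: a=-1 b=-3/2 c=21/4 d=-13/8
  seg 2: a=4 b=0 c=-9/2 d=3/2
S(1/2) = 27/32

Δ: Δ0=-5, Δ1=5/2, Δ2=-3
row 1: diag=6, rhs=45; c'=1/3, d'=15/2
row 2: denom=6−2·1/3=16/3; d'=(-33−2·15/2)/(16/3)=-9
back: M2=-9
back: M1=15/2−1/3·-9=21/2
M: M0=0, M1=21/2, M2=-9, M3=0
seg 0: a=4, c=M0/2=0, d=(M1−M0)/(6·1)=7/4, b=Δ0−h0·(2M0+M1)/6=-27/4
seg 1: a=-1, c=M1/2=21/4, d=(M2−M1)/(6·2)=-13/8, b=Δ1−h1·(2M1+M2)/6=-3/2
seg 2: a=4, c=M2/2=-9/2, d=(M3−M2)/(6·1)=3/2, b=Δ2−h2·(2M2+M3)/6=0
t_q=1/2 → seg 0, τ=1/2; S=4+-27/4·τ+0·τ²+7/4·τ³=27/32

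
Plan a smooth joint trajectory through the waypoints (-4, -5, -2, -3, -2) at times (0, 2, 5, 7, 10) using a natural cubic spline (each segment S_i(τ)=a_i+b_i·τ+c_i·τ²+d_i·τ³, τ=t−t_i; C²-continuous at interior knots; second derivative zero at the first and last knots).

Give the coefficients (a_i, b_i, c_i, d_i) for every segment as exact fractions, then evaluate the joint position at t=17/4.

Δ: Δ0=-1/2, Δ1=1, Δ2=-1/2, Δ3=1/3
row 1: diag=10, rhs=9; c'=3/10, d'=9/10
row 2: denom=10−3·3/10=91/10; d'=(-9−3·9/10)/(91/10)=-9/7
row 3: denom=10−2·20/91=870/91; d'=(5−2·-9/7)/(870/91)=689/870
back: M3=689/870
back: M2=-9/7−20/91·689/870=-127/87
back: M1=9/10−3/10·-127/87=194/145
M: M0=0, M1=194/145, M2=-127/87, M3=689/870, M4=0
seg 0: a=-4, c=M0/2=0, d=(M1−M0)/(6·2)=97/870, b=Δ0−h0·(2M0+M1)/6=-823/870
seg 1: a=-5, c=M1/2=97/145, d=(M2−M1)/(6·3)=-1217/7830, b=Δ1−h1·(2M1+M2)/6=341/870
seg 2: a=-2, c=M2/2=-127/174, d=(M3−M2)/(6·2)=653/3480, b=Δ2−h2·(2M2+M3)/6=91/435
seg 3: a=-3, c=M3/2=689/1740, d=(M4−M3)/(6·3)=-689/15660, b=Δ3−h3·(2M3+M4)/6=-133/290
t_q=17/4 → seg 1, τ=9/4; S=-5+341/870·τ+97/145·τ²+-1217/7830·τ³=-9287/3712

  seg 0: a=-4 b=-823/870 c=0 d=97/870
  seg 1: a=-5 b=341/870 c=97/145 d=-1217/7830
  seg 2: a=-2 b=91/435 c=-127/174 d=653/3480
  seg 3: a=-3 b=-133/290 c=689/1740 d=-689/15660
S(17/4) = -9287/3712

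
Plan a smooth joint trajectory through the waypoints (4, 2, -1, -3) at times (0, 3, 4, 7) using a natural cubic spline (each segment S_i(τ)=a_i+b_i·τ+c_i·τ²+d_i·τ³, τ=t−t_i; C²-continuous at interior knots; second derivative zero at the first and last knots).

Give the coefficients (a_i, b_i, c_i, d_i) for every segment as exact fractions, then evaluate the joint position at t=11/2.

  seg 0: a=4 b=1/3 c=0 d=-1/9
  seg 1: a=2 b=-8/3 c=-1 d=2/3
  seg 2: a=-1 b=-8/3 c=1 d=-1/9
S(11/2) = -25/8

Δ: Δ0=-2/3, Δ1=-3, Δ2=-2/3
row 1: diag=8, rhs=-14; c'=1/8, d'=-7/4
row 2: denom=8−1·1/8=63/8; d'=(14−1·-7/4)/(63/8)=2
back: M2=2
back: M1=-7/4−1/8·2=-2
M: M0=0, M1=-2, M2=2, M3=0
seg 0: a=4, c=M0/2=0, d=(M1−M0)/(6·3)=-1/9, b=Δ0−h0·(2M0+M1)/6=1/3
seg 1: a=2, c=M1/2=-1, d=(M2−M1)/(6·1)=2/3, b=Δ1−h1·(2M1+M2)/6=-8/3
seg 2: a=-1, c=M2/2=1, d=(M3−M2)/(6·3)=-1/9, b=Δ2−h2·(2M2+M3)/6=-8/3
t_q=11/2 → seg 2, τ=3/2; S=-1+-8/3·τ+1·τ²+-1/9·τ³=-25/8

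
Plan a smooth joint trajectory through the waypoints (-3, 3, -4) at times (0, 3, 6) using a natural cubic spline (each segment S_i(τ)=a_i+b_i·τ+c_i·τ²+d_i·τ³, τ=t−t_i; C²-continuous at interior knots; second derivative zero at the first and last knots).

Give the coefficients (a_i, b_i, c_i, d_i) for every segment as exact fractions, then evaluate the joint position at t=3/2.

Δ: Δ0=2, Δ1=-7/3
row 1: diag=12, rhs=-26; c'=1/4, d'=-13/6
back: M1=-13/6
M: M0=0, M1=-13/6, M2=0
seg 0: a=-3, c=M0/2=0, d=(M1−M0)/(6·3)=-13/108, b=Δ0−h0·(2M0+M1)/6=37/12
seg 1: a=3, c=M1/2=-13/12, d=(M2−M1)/(6·3)=13/108, b=Δ1−h1·(2M1+M2)/6=-1/6
t_q=3/2 → seg 0, τ=3/2; S=-3+37/12·τ+0·τ²+-13/108·τ³=39/32

  seg 0: a=-3 b=37/12 c=0 d=-13/108
  seg 1: a=3 b=-1/6 c=-13/12 d=13/108
S(3/2) = 39/32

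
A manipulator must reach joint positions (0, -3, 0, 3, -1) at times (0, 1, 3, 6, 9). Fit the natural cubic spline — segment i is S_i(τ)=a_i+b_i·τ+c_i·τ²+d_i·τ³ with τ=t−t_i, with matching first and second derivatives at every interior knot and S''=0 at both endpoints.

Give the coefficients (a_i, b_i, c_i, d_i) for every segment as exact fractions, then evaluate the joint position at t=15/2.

Δ: Δ0=-3, Δ1=3/2, Δ2=1, Δ3=-4/3
row 1: diag=6, rhs=27; c'=1/3, d'=9/2
row 2: denom=10−2·1/3=28/3; d'=(-3−2·9/2)/(28/3)=-9/7
row 3: denom=12−3·9/28=309/28; d'=(-14−3·-9/7)/(309/28)=-284/309
back: M3=-284/309
back: M2=-9/7−9/28·-284/309=-102/103
back: M1=9/2−1/3·-102/103=995/206
M: M0=0, M1=995/206, M2=-102/103, M3=-284/309, M4=0
seg 0: a=0, c=M0/2=0, d=(M1−M0)/(6·1)=995/1236, b=Δ0−h0·(2M0+M1)/6=-4703/1236
seg 1: a=-3, c=M1/2=995/412, d=(M2−M1)/(6·2)=-1199/2472, b=Δ1−h1·(2M1+M2)/6=-859/618
seg 2: a=0, c=M2/2=-51/103, d=(M3−M2)/(6·3)=11/2781, b=Δ2−h2·(2M2+M3)/6=757/309
seg 3: a=3, c=M3/2=-142/309, d=(M4−M3)/(6·3)=142/2781, b=Δ3−h3·(2M3+M4)/6=-128/309
t_q=15/2 → seg 3, τ=3/2; S=3+-128/309·τ+-142/309·τ²+142/2781·τ³=625/412

  seg 0: a=0 b=-4703/1236 c=0 d=995/1236
  seg 1: a=-3 b=-859/618 c=995/412 d=-1199/2472
  seg 2: a=0 b=757/309 c=-51/103 d=11/2781
  seg 3: a=3 b=-128/309 c=-142/309 d=142/2781
S(15/2) = 625/412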